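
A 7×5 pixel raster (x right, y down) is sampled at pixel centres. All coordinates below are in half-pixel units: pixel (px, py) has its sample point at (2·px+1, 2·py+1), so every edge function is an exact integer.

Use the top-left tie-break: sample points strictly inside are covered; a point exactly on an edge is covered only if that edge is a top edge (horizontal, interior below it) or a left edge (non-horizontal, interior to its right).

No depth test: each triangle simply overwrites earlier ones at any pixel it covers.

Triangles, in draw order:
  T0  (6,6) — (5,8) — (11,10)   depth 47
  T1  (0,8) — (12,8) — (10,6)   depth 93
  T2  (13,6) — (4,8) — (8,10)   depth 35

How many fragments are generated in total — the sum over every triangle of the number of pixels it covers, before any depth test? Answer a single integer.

T0:
  2·area = 14  (B↔C swapped to make it positive)
  edge (6, 6)→(11, 10): d=(5,4) right/bottom  bias=-1
  edge (11, 10)→(5, 8): d=(-6,-2) top-left  bias=+0
  edge (5, 8)→(6, 6): d=(1,-2) top-left  bias=+0
    (3,3)@(7, 7): e=[1,10,3] → #
    (4,3)@(9, 7): e=[-7,14,7] → ·
    (3,4)@(7, 9): e=[11,-2,5] → ·
    (4,4)@(9, 9): e=[3,2,9] → #
    (5,4)@(11, 9): e=[-5,6,13] → ·
  covered (2 px):
    · · · · · · ·
    · · · · · · ·
    · · · · · · ·
    · · · # · · ·
    · · · · # · ·
T1:
  2·area = 24  (B↔C swapped to make it positive)
  edge (0, 8)→(10, 6): d=(10,-2) top-left  bias=+0
  edge (10, 6)→(12, 8): d=(2,2) right/bottom  bias=-1
  edge (12, 8)→(0, 8): d=(-12,0) right/bottom  bias=-1
    (2,0)@(5, 1): e=[-60,0,84] → ·  [on edge]
    (3,1)@(7, 3): e=[-36,0,60] → ·  [on edge]
    (4,2)@(9, 5): e=[-12,0,36] → ·  [on edge]
    (2,3)@(5, 7): e=[0,12,12] → #  [on edge]
    (3,3)@(7, 7): e=[4,8,12] → #
    (4,3)@(9, 7): e=[8,4,12] → #
    (5,3)@(11, 7): e=[12,0,12] → ·  [on edge]
    (2,4)@(5, 9): e=[20,16,-12] → ·
    (3,4)@(7, 9): e=[24,12,-12] → ·
    (4,4)@(9, 9): e=[28,8,-12] → ·
    (6,4)@(13, 9): e=[36,0,-12] → ·  [on edge]
  covered (3 px):
    · · · · · · ·
    · · · · · · ·
    · · · · · · ·
    · · # # # · ·
    · · · · · · ·
T2:
  2·area = 26  (B↔C swapped to make it positive)
  edge (13, 6)→(8, 10): d=(-5,4) right/bottom  bias=-1
  edge (8, 10)→(4, 8): d=(-4,-2) top-left  bias=+0
  edge (4, 8)→(13, 6): d=(9,-2) top-left  bias=+0
    (4,3)@(9, 7): e=[11,14,1] → #
    (5,3)@(11, 7): e=[3,18,5] → #
    (6,3)@(13, 7): e=[-5,22,9] → ·
    (3,4)@(7, 9): e=[9,2,15] → #
    (5,4)@(11, 9): e=[-7,10,23] → ·
  covered (4 px):
    · · · · · · ·
    · · · · · · ·
    · · · · · · ·
    · · · · # # ·
    · · · # # · ·

Final: 9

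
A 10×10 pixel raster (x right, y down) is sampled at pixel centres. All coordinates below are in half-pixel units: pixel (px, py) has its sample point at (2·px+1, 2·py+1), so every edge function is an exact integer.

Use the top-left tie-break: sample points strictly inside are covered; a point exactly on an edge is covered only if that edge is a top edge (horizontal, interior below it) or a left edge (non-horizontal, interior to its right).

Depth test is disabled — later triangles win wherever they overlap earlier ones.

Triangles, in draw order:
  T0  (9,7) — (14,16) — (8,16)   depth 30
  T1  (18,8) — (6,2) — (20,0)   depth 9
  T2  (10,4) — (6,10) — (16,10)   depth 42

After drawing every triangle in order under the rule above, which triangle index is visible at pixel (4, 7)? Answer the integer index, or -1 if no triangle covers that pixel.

T0:
  2·area = 54
  edge (9, 7)→(14, 16): d=(5,9) right/bottom  bias=-1
  edge (14, 16)→(8, 16): d=(-6,0) right/bottom  bias=-1
  edge (8, 16)→(9, 7): d=(1,-9) top-left  bias=+0
    (4,3)@(9, 7): e=[0,54,0] → ·  [on edge]
    (4,4)@(9, 9): e=[10,42,2] → #
    (5,4)@(11, 9): e=[-8,42,20] → ·
    (4,5)@(9, 11): e=[20,30,4] → #
    (5,5)@(11, 11): e=[2,30,22] → #
    (6,5)@(13, 11): e=[-16,30,40] → ·
    (4,6)@(9, 13): e=[30,18,6] → #
    (6,6)@(13, 13): e=[-6,18,42] → ·
    (4,7)@(9, 15): e=[40,6,8] → #
    (6,7)@(13, 15): e=[4,6,44] → #
    (7,7)@(15, 15): e=[-14,6,62] → ·
    (4,8)@(9, 17): e=[50,-6,10] → ·
  covered (8 px):
    · · · · · · · · · ·
    · · · · · · · · · ·
    · · · · · · · · · ·
    · · · · · · · · · ·
    · · · · # · · · · ·
    · · · · # # · · · ·
    · · · · # # · · · ·
    · · · · # # # · · ·
    · · · · · · · · · ·
    · · · · · · · · · ·
T1:
  2·area = 108
  edge (18, 8)→(6, 2): d=(-12,-6) top-left  bias=+0
  edge (6, 2)→(20, 0): d=(14,-2) top-left  bias=+0
  edge (20, 0)→(18, 8): d=(-2,8) right/bottom  bias=-1
    (6,0)@(13, 1): e=[54,0,54] → #  [on edge]
    (7,0)@(15, 1): e=[66,4,38] → #
    (8,0)@(17, 1): e=[78,8,22] → #
    (9,0)@(19, 1): e=[90,12,6] → #
    (4,1)@(9, 3): e=[6,20,82] → #
    (5,1)@(11, 3): e=[18,24,66] → #
    (4,2)@(9, 5): e=[-18,48,78] → ·
    (5,2)@(11, 5): e=[-6,52,62] → ·
    (6,2)@(13, 5): e=[6,56,46] → #
    (9,2)@(19, 5): e=[42,68,-2] → ·
    (6,3)@(13, 7): e=[-18,84,42] → ·
    (7,3)@(15, 7): e=[-6,88,26] → ·
  covered (14 px):
    · · · · · · # # # #
    · · · · # # # # # #
    · · · · · · # # # ·
    · · · · · · · · # ·
    · · · · · · · · · ·
    · · · · · · · · · ·
    · · · · · · · · · ·
    · · · · · · · · · ·
    · · · · · · · · · ·
    · · · · · · · · · ·
T2:
  2·area = 60  (B↔C swapped to make it positive)
  edge (10, 4)→(16, 10): d=(6,6) right/bottom  bias=-1
  edge (16, 10)→(6, 10): d=(-10,0) right/bottom  bias=-1
  edge (6, 10)→(10, 4): d=(4,-6) top-left  bias=+0
    (3,0)@(7, 1): e=[0,90,-30] → ·  [on edge]
    (4,1)@(9, 3): e=[0,70,-10] → ·  [on edge]
    (5,2)@(11, 5): e=[0,50,10] → ·  [on edge]
    (4,3)@(9, 7): e=[24,30,6] → #
    (5,3)@(11, 7): e=[12,30,18] → #
    (6,3)@(13, 7): e=[0,30,30] → ·  [on edge]
    (3,4)@(7, 9): e=[48,10,2] → #
    (6,4)@(13, 9): e=[12,10,38] → #
    (7,4)@(15, 9): e=[0,10,50] → ·  [on edge]
    (3,5)@(7, 11): e=[60,-10,10] → ·
    (4,5)@(9, 11): e=[48,-10,22] → ·
    (5,5)@(11, 11): e=[36,-10,34] → ·
    (8,5)@(17, 11): e=[0,-10,70] → ·  [on edge]
    (9,6)@(19, 13): e=[0,-30,90] → ·  [on edge]
  covered (6 px):
    · · · · · · · · · ·
    · · · · · · · · · ·
    · · · · · · · · · ·
    · · · · # # · · · ·
    · · · # # # # · · ·
    · · · · · · · · · ·
    · · · · · · · · · ·
    · · · · · · · · · ·
    · · · · · · · · · ·
    · · · · · · · · · ·

Z-buffer (winner per pixel, '.' = empty):
  . . . . . . 1 1 1 1
  . . . . 1 1 1 1 1 1
  . . . . . . 1 1 1 .
  . . . . 2 2 . . 1 .
  . . . 2 2 2 2 . . .
  . . . . 0 0 . . . .
  . . . . 0 0 . . . .
  . . . . 0 0 0 . . .
  . . . . . . . . . .
  . . . . . . . . . .

Answer: 0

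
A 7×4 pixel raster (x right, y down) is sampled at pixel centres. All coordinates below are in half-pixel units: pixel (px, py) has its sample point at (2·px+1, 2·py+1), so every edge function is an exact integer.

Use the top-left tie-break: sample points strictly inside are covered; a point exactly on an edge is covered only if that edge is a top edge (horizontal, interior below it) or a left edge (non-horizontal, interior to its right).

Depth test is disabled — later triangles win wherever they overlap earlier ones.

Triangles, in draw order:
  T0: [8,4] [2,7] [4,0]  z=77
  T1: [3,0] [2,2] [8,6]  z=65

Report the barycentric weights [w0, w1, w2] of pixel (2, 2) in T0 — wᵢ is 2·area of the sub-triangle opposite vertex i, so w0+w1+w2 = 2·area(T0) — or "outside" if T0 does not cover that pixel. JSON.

T0:
  2·area = 36
  edge (8, 4)→(2, 7): d=(-6,3) right/bottom  bias=-1
  edge (2, 7)→(4, 0): d=(2,-7) top-left  bias=+0
  edge (4, 0)→(8, 4): d=(4,4) right/bottom  bias=-1
    (2,0)@(5, 1): e=[27,9,0] → ·  [on edge]
    (2,1)@(5, 3): e=[15,13,8] → █
    (3,1)@(7, 3): e=[9,27,0] → ·  [on edge]
    (1,2)@(3, 5): e=[9,3,24] → █
    (3,2)@(7, 5): e=[-3,31,8] → ·
    (4,2)@(9, 5): e=[-9,45,0] → ·  [on edge]
    (1,3)@(3, 7): e=[-3,7,32] → ·
    (2,3)@(5, 7): e=[-9,21,24] → ·
    (5,3)@(11, 7): e=[-27,63,0] → ·  [on edge]
  covered (3 px):
    · · · · · · ·
    · · █ · · · ·
    · █ █ · · · ·
    · · · · · · ·
T1:
  2·area = 16  (B↔C swapped to make it positive)
  edge (3, 0)→(8, 6): d=(5,6) right/bottom  bias=-1
  edge (8, 6)→(2, 2): d=(-6,-4) top-left  bias=+0
  edge (2, 2)→(3, 0): d=(1,-2) top-left  bias=+0
    (1,0)@(3, 1): e=[5,10,1] → █
    (2,0)@(5, 1): e=[-7,18,5] → ·
    (1,1)@(3, 3): e=[15,-2,3] → ·
    (2,1)@(5, 3): e=[3,6,7] → █
    (3,1)@(7, 3): e=[-9,14,11] → ·
    (2,2)@(5, 5): e=[13,-6,9] → ·
    (3,2)@(7, 5): e=[1,2,13] → █
    (4,2)@(9, 5): e=[-11,10,17] → ·
    (3,3)@(7, 7): e=[11,-10,15] → ·
  covered (3 px):
    · █ · · · · ·
    · · █ · · · ·
    · · · █ · · ·
    · · · · · · ·

Result: [17,16,3]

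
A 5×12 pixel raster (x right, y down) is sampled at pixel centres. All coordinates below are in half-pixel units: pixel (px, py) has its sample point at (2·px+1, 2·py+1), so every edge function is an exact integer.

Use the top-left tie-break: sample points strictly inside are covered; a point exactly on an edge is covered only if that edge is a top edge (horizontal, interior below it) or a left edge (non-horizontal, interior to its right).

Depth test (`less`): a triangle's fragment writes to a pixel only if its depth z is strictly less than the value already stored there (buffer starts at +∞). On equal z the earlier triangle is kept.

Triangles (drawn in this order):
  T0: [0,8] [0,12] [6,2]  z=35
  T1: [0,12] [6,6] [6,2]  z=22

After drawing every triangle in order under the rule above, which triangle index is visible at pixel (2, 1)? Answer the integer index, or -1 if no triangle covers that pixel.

T0:
  2·area = 24  (B↔C swapped to make it positive)
  edge (0, 8)→(6, 2): d=(6,-6) top-left  bias=+0
  edge (6, 2)→(0, 12): d=(-6,10) right/bottom  bias=-1
  edge (0, 12)→(0, 8): d=(0,-4) top-left  bias=+0
    (3,0)@(7, 1): e=[0,-4,28] → .  [on edge]
    (2,1)@(5, 3): e=[0,4,20] → X  [on edge]
    (3,1)@(7, 3): e=[12,-16,28] → .
    (1,2)@(3, 5): e=[0,12,12] → X  [on edge]
    (2,2)@(5, 5): e=[12,-8,20] → .
    (0,3)@(1, 7): e=[0,20,4] → X  [on edge]
    (1,3)@(3, 7): e=[12,0,12] → .  [on edge]
    (0,4)@(1, 9): e=[12,8,4] → X
    (1,4)@(3, 9): e=[24,-12,12] → .
    (0,5)@(1, 11): e=[24,-4,4] → .
  covered (4 px):
    . . . . .
    . . X . .
    . X . . .
    X . . . .
    X . . . .
    . . . . .
    . . . . .
    . . . . .
    . . . . .
    . . . . .
    . . . . .
    . . . . .
T1:
  2·area = 24  (B↔C swapped to make it positive)
  edge (0, 12)→(6, 2): d=(6,-10) top-left  bias=+0
  edge (6, 2)→(6, 6): d=(0,4) right/bottom  bias=-1
  edge (6, 6)→(0, 12): d=(-6,6) right/bottom  bias=-1
    (4,1)@(9, 3): e=[36,-12,0] → .  [on edge]
    (2,2)@(5, 5): e=[8,4,12] → X
    (3,2)@(7, 5): e=[28,-4,0] → .  [on edge]
    (1,3)@(3, 7): e=[0,12,12] → X  [on edge]
    (2,3)@(5, 7): e=[20,4,0] → .  [on edge]
    (1,4)@(3, 9): e=[12,12,0] → .  [on edge]
    (0,5)@(1, 11): e=[4,20,0] → .  [on edge]
  covered (2 px):
    . . . . .
    . . . . .
    . . X . .
    . X . . .
    . . . . .
    . . . . .
    . . . . .
    . . . . .
    . . . . .
    . . . . .
    . . . . .
    . . . . .

Z-buffer (winner per pixel, '.' = empty):
  . . . . .
  . . 0 . .
  . 0 1 . .
  0 1 . . .
  0 . . . .
  . . . . .
  . . . . .
  . . . . .
  . . . . .
  . . . . .
  . . . . .
  . . . . .

Final: 0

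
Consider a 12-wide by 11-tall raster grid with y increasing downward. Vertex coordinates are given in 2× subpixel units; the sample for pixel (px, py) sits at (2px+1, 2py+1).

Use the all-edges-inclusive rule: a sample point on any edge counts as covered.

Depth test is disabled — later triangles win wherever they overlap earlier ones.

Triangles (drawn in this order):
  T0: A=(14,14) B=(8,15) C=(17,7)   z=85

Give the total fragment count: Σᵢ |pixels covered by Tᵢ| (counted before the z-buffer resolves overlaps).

T0:
  2·area = 39
  edge (14, 14)→(8, 15): d=(-6,1) inclusive
  edge (8, 15)→(17, 7): d=(9,-8) inclusive
  edge (17, 7)→(14, 14): d=(-3,7) inclusive
    (8,3)@(17, 7): e=[39,0,0] → X  [on edge]
    (9,3)@(19, 7): e=[37,16,-14] → .
    (7,4)@(15, 9): e=[29,2,8] → X
    (8,4)@(17, 9): e=[27,18,-6] → .
    (6,5)@(13, 11): e=[19,4,16] → X
    (8,5)@(17, 11): e=[15,36,-12] → .
    (5,6)@(11, 13): e=[9,6,24] → X
    (7,6)@(15, 13): e=[5,38,-4] → .
    (5,7)@(11, 15): e=[-3,24,18] → .
    (6,7)@(13, 15): e=[-5,40,4] → .
    (5,10)@(11, 21): e=[-39,78,0] → .  [on edge]
  covered (6 px):
    . . . . . . . . . . . .
    . . . . . . . . . . . .
    . . . . . . . . . . . .
    . . . . . . . . X . . .
    . . . . . . . X . . . .
    . . . . . . X X . . . .
    . . . . . X X . . . . .
    . . . . . . . . . . . .
    . . . . . . . . . . . .
    . . . . . . . . . . . .
    . . . . . . . . . . . .

Answer: 6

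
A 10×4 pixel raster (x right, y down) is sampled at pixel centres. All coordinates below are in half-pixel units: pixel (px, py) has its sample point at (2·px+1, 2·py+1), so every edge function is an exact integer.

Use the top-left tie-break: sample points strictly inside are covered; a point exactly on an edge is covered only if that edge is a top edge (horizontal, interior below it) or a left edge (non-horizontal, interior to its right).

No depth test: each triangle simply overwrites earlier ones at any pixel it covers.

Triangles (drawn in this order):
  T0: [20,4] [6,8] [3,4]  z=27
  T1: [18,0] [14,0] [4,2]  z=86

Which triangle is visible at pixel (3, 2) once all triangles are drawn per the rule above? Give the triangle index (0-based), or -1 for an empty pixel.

T0:
  2·area = 68
  edge (20, 4)→(6, 8): d=(-14,4) right/bottom  bias=-1
  edge (6, 8)→(3, 4): d=(-3,-4) top-left  bias=+0
  edge (3, 4)→(20, 4): d=(17,0) top-left  bias=+0
    (2,2)@(5, 5): e=[46,5,17] → X
    (3,2)@(7, 5): e=[38,13,17] → X
    (4,2)@(9, 5): e=[30,21,17] → X
    (5,2)@(11, 5): e=[22,29,17] → X
    (6,2)@(13, 5): e=[14,37,17] → X
    (7,2)@(15, 5): e=[6,45,17] → X
    (8,2)@(17, 5): e=[-2,53,17] → .
    (2,3)@(5, 7): e=[18,-1,51] → .
    (3,3)@(7, 7): e=[10,7,51] → X
    (5,3)@(11, 7): e=[-6,23,51] → .
    (6,3)@(13, 7): e=[-14,31,51] → .
    (7,3)@(15, 7): e=[-22,39,51] → .
  covered (8 px):
    . . . . . . . . . .
    . . . . . . . . . .
    . . X X X X X X . .
    . . . X X . . . . .
T1:
  2·area = 8  (B↔C swapped to make it positive)
  edge (18, 0)→(4, 2): d=(-14,2) right/bottom  bias=-1
  edge (4, 2)→(14, 0): d=(10,-2) top-left  bias=+0
  edge (14, 0)→(18, 0): d=(4,0) top-left  bias=+0
    (4,0)@(9, 1): e=[4,0,4] → X  [on edge]
    (5,0)@(11, 1): e=[0,4,4] → .  [on edge]
    (4,1)@(9, 3): e=[-24,20,12] → .
  covered (1 px):
    . . . . X . . . . .
    . . . . . . . . . .
    . . . . . . . . . .
    . . . . . . . . . .

Z-buffer (winner per pixel, '.' = empty):
  . . . . 1 . . . . .
  . . . . . . . . . .
  . . 0 0 0 0 0 0 . .
  . . . 0 0 . . . . .

Result: 0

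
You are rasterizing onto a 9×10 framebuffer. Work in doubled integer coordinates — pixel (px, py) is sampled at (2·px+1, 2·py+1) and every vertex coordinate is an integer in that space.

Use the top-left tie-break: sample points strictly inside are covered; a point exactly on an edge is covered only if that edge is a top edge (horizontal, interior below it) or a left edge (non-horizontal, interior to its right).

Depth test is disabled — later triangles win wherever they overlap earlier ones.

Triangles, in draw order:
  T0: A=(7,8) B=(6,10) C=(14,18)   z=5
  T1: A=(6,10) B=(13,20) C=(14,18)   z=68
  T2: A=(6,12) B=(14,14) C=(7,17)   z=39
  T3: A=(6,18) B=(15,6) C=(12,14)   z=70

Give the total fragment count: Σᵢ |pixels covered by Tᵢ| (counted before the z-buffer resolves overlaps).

T0:
  2·area = 24  (B↔C swapped to make it positive)
  edge (7, 8)→(14, 18): d=(7,10) right/bottom  bias=-1
  edge (14, 18)→(6, 10): d=(-8,-8) top-left  bias=+0
  edge (6, 10)→(7, 8): d=(1,-2) top-left  bias=+0
    (0,2)@(1, 5): e=[39,0,-15] → ·  [on edge]
    (1,3)@(3, 7): e=[33,0,-9] → ·  [on edge]
    (2,4)@(5, 9): e=[27,0,-3] → ·  [on edge]
    (3,4)@(7, 9): e=[7,16,1] → █
    (4,4)@(9, 9): e=[-13,32,5] → ·
    (3,5)@(7, 11): e=[21,0,3] → █  [on edge]
    (4,5)@(9, 11): e=[1,16,7] → █
    (5,5)@(11, 11): e=[-19,32,11] → ·
    (3,6)@(7, 13): e=[35,-16,5] → ·
    (4,6)@(9, 13): e=[15,0,9] → █  [on edge]
    (5,6)@(11, 13): e=[-5,16,13] → ·
    (4,7)@(9, 15): e=[29,-16,11] → ·
    (5,7)@(11, 15): e=[9,0,15] → █  [on edge]
    (6,8)@(13, 17): e=[3,0,21] → █  [on edge]
    (7,9)@(15, 19): e=[-3,0,27] → ·  [on edge]
  covered (6 px):
    · · · · · · · · ·
    · · · · · · · · ·
    · · · · · · · · ·
    · · · · · · · · ·
    · · · █ · · · · ·
    · · · █ █ · · · ·
    · · · · █ · · · ·
    · · · · · █ · · ·
    · · · · · · █ · ·
    · · · · · · · · ·
T1:
  2·area = 24  (B↔C swapped to make it positive)
  edge (6, 10)→(14, 18): d=(8,8) right/bottom  bias=-1
  edge (14, 18)→(13, 20): d=(-1,2) right/bottom  bias=-1
  edge (13, 20)→(6, 10): d=(-7,-10) top-left  bias=+0
    (0,2)@(1, 5): e=[0,39,-15] → ·  [on edge]
    (1,3)@(3, 7): e=[0,33,-9] → ·  [on edge]
    (2,4)@(5, 9): e=[0,27,-3] → ·  [on edge]
    (3,5)@(7, 11): e=[0,21,3] → ·  [on edge]
    (4,6)@(9, 13): e=[0,15,9] → ·  [on edge]
    (5,7)@(11, 15): e=[0,9,15] → ·  [on edge]
    (5,8)@(11, 17): e=[16,7,1] → █
    (6,8)@(13, 17): e=[0,3,21] → ·  [on edge]
    (5,9)@(11, 19): e=[32,5,-13] → ·
    (6,9)@(13, 19): e=[16,1,7] → █
    (7,9)@(15, 19): e=[0,-3,27] → ·  [on edge]
  covered (2 px):
    · · · · · · · · ·
    · · · · · · · · ·
    · · · · · · · · ·
    · · · · · · · · ·
    · · · · · · · · ·
    · · · · · · · · ·
    · · · · · · · · ·
    · · · · · · · · ·
    · · · · · █ · · ·
    · · · · · · █ · ·
T2:
  2·area = 38
  edge (6, 12)→(14, 14): d=(8,2) right/bottom  bias=-1
  edge (14, 14)→(7, 17): d=(-7,3) right/bottom  bias=-1
  edge (7, 17)→(6, 12): d=(-1,-5) top-left  bias=+0
    (2,3)@(5, 7): e=[-38,76,0] → ·  [on edge]
    (3,6)@(7, 13): e=[6,28,4] → █
    (4,6)@(9, 13): e=[2,22,14] → █
    (5,6)@(11, 13): e=[-2,16,24] → ·
    (3,7)@(7, 15): e=[22,14,2] → █
    (5,7)@(11, 15): e=[14,2,22] → █
    (6,7)@(13, 15): e=[10,-4,32] → ·
    (3,8)@(7, 17): e=[38,0,0] → ·  [on edge]
    (4,8)@(9, 17): e=[34,-6,10] → ·
    (5,8)@(11, 17): e=[30,-12,20] → ·
  covered (5 px):
    · · · · · · · · ·
    · · · · · · · · ·
    · · · · · · · · ·
    · · · · · · · · ·
    · · · · · · · · ·
    · · · · · · · · ·
    · · · █ █ · · · ·
    · · · █ █ █ · · ·
    · · · · · · · · ·
    · · · · · · · · ·
T3:
  2·area = 36
  edge (6, 18)→(15, 6): d=(9,-12) top-left  bias=+0
  edge (15, 6)→(12, 14): d=(-3,8) right/bottom  bias=-1
  edge (12, 14)→(6, 18): d=(-6,4) right/bottom  bias=-1
    (6,4)@(13, 9): e=[3,7,26] → █
    (7,4)@(15, 9): e=[27,-9,18] → ·
    (6,5)@(13, 11): e=[21,1,14] → █
    (7,5)@(15, 11): e=[45,-15,6] → ·
    (5,6)@(11, 13): e=[15,11,10] → █
    (6,6)@(13, 13): e=[39,-5,2] → ·
    (4,7)@(9, 15): e=[9,21,6] → █
    (5,7)@(11, 15): e=[33,5,-2] → ·
    (3,8)@(7, 17): e=[3,31,2] → █
    (4,8)@(9, 17): e=[27,15,-6] → ·
    (3,9)@(7, 19): e=[21,25,-10] → ·
  covered (5 px):
    · · · · · · · · ·
    · · · · · · · · ·
    · · · · · · · · ·
    · · · · · · · · ·
    · · · · · · █ · ·
    · · · · · · █ · ·
    · · · · · █ · · ·
    · · · · █ · · · ·
    · · · █ · · · · ·
    · · · · · · · · ·

Answer: 18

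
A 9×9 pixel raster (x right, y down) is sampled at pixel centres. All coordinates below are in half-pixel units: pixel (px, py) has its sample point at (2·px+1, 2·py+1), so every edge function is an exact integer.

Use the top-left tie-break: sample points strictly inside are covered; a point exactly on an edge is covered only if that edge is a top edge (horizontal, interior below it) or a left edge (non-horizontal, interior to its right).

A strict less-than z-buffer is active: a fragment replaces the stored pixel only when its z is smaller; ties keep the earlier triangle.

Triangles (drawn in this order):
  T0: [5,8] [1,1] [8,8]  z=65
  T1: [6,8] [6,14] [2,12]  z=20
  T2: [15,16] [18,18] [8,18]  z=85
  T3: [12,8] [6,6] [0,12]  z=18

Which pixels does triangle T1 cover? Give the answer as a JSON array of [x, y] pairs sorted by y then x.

T0:
  2·area = 21
  edge (5, 8)→(1, 1): d=(-4,-7) top-left  bias=+0
  edge (1, 1)→(8, 8): d=(7,7) right/bottom  bias=-1
  edge (8, 8)→(5, 8): d=(-3,0) right/bottom  bias=-1
    (0,0)@(1, 1): e=[0,0,21] → ·  [on edge]
    (1,1)@(3, 3): e=[6,0,15] → ·  [on edge]
    (2,2)@(5, 5): e=[12,0,9] → ·  [on edge]
    (2,3)@(5, 7): e=[4,14,3] → #
    (3,3)@(7, 7): e=[18,0,3] → ·  [on edge]
    (2,4)@(5, 9): e=[-4,28,-3] → ·
    (4,4)@(9, 9): e=[24,0,-3] → ·  [on edge]
    (5,5)@(11, 11): e=[30,0,-9] → ·  [on edge]
    (6,6)@(13, 13): e=[36,0,-15] → ·  [on edge]
    (4,7)@(9, 15): e=[0,42,-21] → ·  [on edge]
    (7,7)@(15, 15): e=[42,0,-21] → ·  [on edge]
    (8,8)@(17, 17): e=[48,0,-27] → ·  [on edge]
  covered (1 px):
    · · · · · · · · ·
    · · · · · · · · ·
    · · · · · · · · ·
    · · # · · · · · ·
    · · · · · · · · ·
    · · · · · · · · ·
    · · · · · · · · ·
    · · · · · · · · ·
    · · · · · · · · ·
T1:
  2·area = 24
  edge (6, 8)→(6, 14): d=(0,6) right/bottom  bias=-1
  edge (6, 14)→(2, 12): d=(-4,-2) top-left  bias=+0
  edge (2, 12)→(6, 8): d=(4,-4) top-left  bias=+0
    (6,0)@(13, 1): e=[-42,66,0] → ·  [on edge]
    (5,1)@(11, 3): e=[-30,54,0] → ·  [on edge]
    (4,2)@(9, 5): e=[-18,42,0] → ·  [on edge]
    (3,3)@(7, 7): e=[-6,30,0] → ·  [on edge]
    (2,4)@(5, 9): e=[6,18,0] → #  [on edge]
    (3,4)@(7, 9): e=[-6,22,8] → ·
    (1,5)@(3, 11): e=[18,6,0] → #  [on edge]
    (3,5)@(7, 11): e=[-6,14,16] → ·
    (0,6)@(1, 13): e=[30,-6,0] → ·  [on edge]
    (1,6)@(3, 13): e=[18,-2,8] → ·
    (2,6)@(5, 13): e=[6,2,16] → #
    (3,6)@(7, 13): e=[-6,6,24] → ·
  covered (4 px):
    · · · · · · · · ·
    · · · · · · · · ·
    · · · · · · · · ·
    · · · · · · · · ·
    · · # · · · · · ·
    · # # · · · · · ·
    · · # · · · · · ·
    · · · · · · · · ·
    · · · · · · · · ·
T2:
  2·area = 20
  edge (15, 16)→(18, 18): d=(3,2) right/bottom  bias=-1
  edge (18, 18)→(8, 18): d=(-10,0) right/bottom  bias=-1
  edge (8, 18)→(15, 16): d=(7,-2) top-left  bias=+0
    (6,8)@(13, 17): e=[7,10,3] → #
    (7,8)@(15, 17): e=[3,10,7] → #
    (8,8)@(17, 17): e=[-1,10,11] → ·
  covered (2 px):
    · · · · · · · · ·
    · · · · · · · · ·
    · · · · · · · · ·
    · · · · · · · · ·
    · · · · · · · · ·
    · · · · · · · · ·
    · · · · · · · · ·
    · · · · · · · · ·
    · · · · · · # # ·
T3:
  2·area = 48  (B↔C swapped to make it positive)
  edge (12, 8)→(0, 12): d=(-12,4) right/bottom  bias=-1
  edge (0, 12)→(6, 6): d=(6,-6) top-left  bias=+0
  edge (6, 6)→(12, 8): d=(6,2) right/bottom  bias=-1
    (5,0)@(11, 1): e=[88,0,-40] → ·  [on edge]
    (4,1)@(9, 3): e=[72,0,-24] → ·  [on edge]
    (1,2)@(3, 5): e=[72,-24,0] → ·  [on edge]
    (3,2)@(7, 5): e=[56,0,-8] → ·  [on edge]
    (2,3)@(5, 7): e=[40,0,8] → #  [on edge]
    (3,3)@(7, 7): e=[32,12,4] → #
    (4,3)@(9, 7): e=[24,24,0] → ·  [on edge]
    (7,3)@(15, 7): e=[0,60,-12] → ·  [on edge]
    (1,4)@(3, 9): e=[24,0,24] → #  [on edge]
    (4,4)@(9, 9): e=[0,36,12] → ·  [on edge]
    (7,4)@(15, 9): e=[-24,72,0] → ·  [on edge]
    (0,5)@(1, 11): e=[8,0,40] → #  [on edge]
    (1,5)@(3, 11): e=[0,12,36] → ·  [on edge]
  covered (6 px):
    · · · · · · · · ·
    · · · · · · · · ·
    · · · · · · · · ·
    · · # # · · · · ·
    · # # # · · · · ·
    # · · · · · · · ·
    · · · · · · · · ·
    · · · · · · · · ·
    · · · · · · · · ·

Final: [[2,4],[1,5],[2,5],[2,6]]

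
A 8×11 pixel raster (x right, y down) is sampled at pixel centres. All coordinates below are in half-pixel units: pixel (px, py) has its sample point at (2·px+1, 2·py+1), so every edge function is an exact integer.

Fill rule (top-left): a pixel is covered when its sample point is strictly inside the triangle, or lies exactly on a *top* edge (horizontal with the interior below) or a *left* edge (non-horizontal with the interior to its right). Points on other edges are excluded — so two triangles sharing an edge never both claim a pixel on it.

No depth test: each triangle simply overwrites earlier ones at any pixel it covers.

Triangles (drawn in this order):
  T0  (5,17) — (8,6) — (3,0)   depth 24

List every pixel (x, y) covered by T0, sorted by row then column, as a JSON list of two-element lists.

T0:
  2·area = 73  (B↔C swapped to make it positive)
  edge (5, 17)→(3, 0): d=(-2,-17) top-left  bias=+0
  edge (3, 0)→(8, 6): d=(5,6) right/bottom  bias=-1
  edge (8, 6)→(5, 17): d=(-3,11) right/bottom  bias=-1
    (2,1)@(5, 3): e=[28,3,42] → X
    (3,1)@(7, 3): e=[62,-9,20] → .
    (2,2)@(5, 5): e=[24,13,36] → X
    (3,2)@(7, 5): e=[58,1,14] → X
    (4,2)@(9, 5): e=[92,-11,-8] → .
    (2,3)@(5, 7): e=[20,23,30] → X
    (4,3)@(9, 7): e=[88,-1,-14] → .
    (2,4)@(5, 9): e=[16,33,24] → X
    (4,4)@(9, 9): e=[84,9,-20] → .
    (2,5)@(5, 11): e=[12,43,18] → X
    (3,5)@(7, 11): e=[46,31,-4] → .
    (2,6)@(5, 13): e=[8,53,12] → X
    (2,8)@(5, 17): e=[0,73,0] → .  [on edge]
  covered (10 px):
    . . . . . . . .
    . . X . . . . .
    . . X X . . . .
    . . X X . . . .
    . . X X . . . .
    . . X . . . . .
    . . X . . . . .
    . . X . . . . .
    . . . . . . . .
    . . . . . . . .
    . . . . . . . .

Final: [[2,1],[2,2],[3,2],[2,3],[3,3],[2,4],[3,4],[2,5],[2,6],[2,7]]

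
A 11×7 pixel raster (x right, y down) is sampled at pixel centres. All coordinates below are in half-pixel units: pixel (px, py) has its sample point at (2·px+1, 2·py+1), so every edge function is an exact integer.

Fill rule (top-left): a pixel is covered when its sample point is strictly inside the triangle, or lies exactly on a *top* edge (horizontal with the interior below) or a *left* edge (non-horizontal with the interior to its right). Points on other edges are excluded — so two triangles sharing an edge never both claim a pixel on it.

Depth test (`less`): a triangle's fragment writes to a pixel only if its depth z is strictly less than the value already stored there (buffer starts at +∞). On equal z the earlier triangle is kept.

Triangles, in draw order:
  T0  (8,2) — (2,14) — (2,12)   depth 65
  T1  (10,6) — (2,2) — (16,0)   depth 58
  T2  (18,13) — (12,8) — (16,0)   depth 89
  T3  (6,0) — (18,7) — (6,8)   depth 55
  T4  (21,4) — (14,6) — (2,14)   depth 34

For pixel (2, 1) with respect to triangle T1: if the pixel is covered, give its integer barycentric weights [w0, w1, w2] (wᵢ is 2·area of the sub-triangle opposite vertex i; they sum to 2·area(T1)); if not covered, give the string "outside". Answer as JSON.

T0:
  2·area = 12
  edge (8, 2)→(2, 14): d=(-6,12) right/bottom  bias=-1
  edge (2, 14)→(2, 12): d=(0,-2) top-left  bias=+0
  edge (2, 12)→(8, 2): d=(6,-10) top-left  bias=+0
    (2,3)@(5, 7): e=[6,6,0] → █  [on edge]
    (3,3)@(7, 7): e=[-18,10,20] → ·
    (2,4)@(5, 9): e=[-6,6,12] → ·
    (1,5)@(3, 11): e=[6,2,4] → █
    (2,5)@(5, 11): e=[-18,6,24] → ·
    (1,6)@(3, 13): e=[-6,2,16] → ·
  covered (2 px):
    · · · · · · · · · · ·
    · · · · · · · · · · ·
    · · · · · · · · · · ·
    · · █ · · · · · · · ·
    · · · · · · · · · · ·
    · █ · · · · · · · · ·
    · · · · · · · · · · ·
T1:
  2·area = 72
  edge (10, 6)→(2, 2): d=(-8,-4) top-left  bias=+0
  edge (2, 2)→(16, 0): d=(14,-2) top-left  bias=+0
  edge (16, 0)→(10, 6): d=(-6,6) right/bottom  bias=-1
    (4,0)@(9, 1): e=[36,0,36] → █  [on edge]
    (5,0)@(11, 1): e=[44,4,24] → █
    (6,0)@(13, 1): e=[52,8,12] → █
    (7,0)@(15, 1): e=[60,12,0] → ·  [on edge]
    (2,1)@(5, 3): e=[4,20,48] → █
    (3,1)@(7, 3): e=[12,24,36] → █
    (6,1)@(13, 3): e=[36,36,0] → ·  [on edge]
    (2,2)@(5, 5): e=[-12,48,36] → ·
    (3,2)@(7, 5): e=[-4,52,24] → ·
    (4,2)@(9, 5): e=[4,56,12] → █
    (5,2)@(11, 5): e=[12,60,0] → ·  [on edge]
    (4,3)@(9, 7): e=[-12,84,0] → ·  [on edge]
    (3,4)@(7, 9): e=[-36,108,0] → ·  [on edge]
    (2,5)@(5, 11): e=[-60,132,0] → ·  [on edge]
    (1,6)@(3, 13): e=[-84,156,0] → ·  [on edge]
  covered (8 px):
    · · · · █ █ █ · · · ·
    · · █ █ █ █ · · · · ·
    · · · · █ · · · · · ·
    · · · · · · · · · · ·
    · · · · · · · · · · ·
    · · · · · · · · · · ·
    · · · · · · · · · · ·
T2:
  2·area = 68
  edge (18, 13)→(12, 8): d=(-6,-5) top-left  bias=+0
  edge (12, 8)→(16, 0): d=(4,-8) top-left  bias=+0
  edge (16, 0)→(18, 13): d=(2,13) right/bottom  bias=-1
    (7,1)@(15, 3): e=[45,4,19] → █
    (8,1)@(17, 3): e=[55,20,-7] → ·
    (7,2)@(15, 5): e=[33,12,23] → █
    (8,2)@(17, 5): e=[43,28,-3] → ·
    (6,3)@(13, 7): e=[11,4,53] → █
    (8,3)@(17, 7): e=[31,36,1] → █
    (9,3)@(19, 7): e=[41,52,-25] → ·
    (6,4)@(13, 9): e=[-1,12,57] → ·
    (7,4)@(15, 9): e=[9,28,31] → █
    (9,4)@(19, 9): e=[29,60,-21] → ·
    (7,5)@(15, 11): e=[-3,36,35] → ·
    (8,5)@(17, 11): e=[7,52,9] → █
  covered (8 px):
    · · · · · · · · · · ·
    · · · · · · · █ · · ·
    · · · · · · · █ · · ·
    · · · · · · █ █ █ · ·
    · · · · · · · █ █ · ·
    · · · · · · · · █ · ·
    · · · · · · · · · · ·
T3:
  2·area = 96
  edge (6, 0)→(18, 7): d=(12,7) right/bottom  bias=-1
  edge (18, 7)→(6, 8): d=(-12,1) right/bottom  bias=-1
  edge (6, 8)→(6, 0): d=(0,-8) top-left  bias=+0
    (3,0)@(7, 1): e=[5,83,8] → █
    (4,0)@(9, 1): e=[-9,81,24] → ·
    (3,1)@(7, 3): e=[29,59,8] → █
    (4,1)@(9, 3): e=[15,57,24] → █
    (5,1)@(11, 3): e=[1,55,40] → █
    (6,1)@(13, 3): e=[-13,53,56] → ·
    (3,2)@(7, 5): e=[53,35,8] → █
    (6,2)@(13, 5): e=[11,29,56] → █
    (7,2)@(15, 5): e=[-3,27,72] → ·
    (3,3)@(7, 7): e=[77,11,8] → █
    (7,3)@(15, 7): e=[21,3,72] → █
    (8,3)@(17, 7): e=[7,1,88] → █
  covered (14 px):
    · · · █ · · · · · · ·
    · · · █ █ █ · · · · ·
    · · · █ █ █ █ · · · ·
    · · · █ █ █ █ █ █ · ·
    · · · · · · · · · · ·
    · · · · · · · · · · ·
    · · · · · · · · · · ·
T4:
  2·area = 32  (B↔C swapped to make it positive)
  edge (21, 4)→(2, 14): d=(-19,10) right/bottom  bias=-1
  edge (2, 14)→(14, 6): d=(12,-8) top-left  bias=+0
  edge (14, 6)→(21, 4): d=(7,-2) top-left  bias=+0
    (9,2)@(19, 5): e=[1,28,3] → █
    (10,2)@(21, 5): e=[-19,44,7] → ·
    (6,3)@(13, 7): e=[23,4,5] → █
    (7,3)@(15, 7): e=[3,20,9] → █
    (8,3)@(17, 7): e=[-17,36,13] → ·
    (9,3)@(19, 7): e=[-37,52,17] → ·
    (5,4)@(11, 9): e=[5,12,15] → █
    (6,4)@(13, 9): e=[-15,28,19] → ·
    (7,4)@(15, 9): e=[-35,44,23] → ·
    (3,5)@(7, 11): e=[7,4,21] → █
    (4,5)@(9, 11): e=[-13,20,25] → ·
    (5,5)@(11, 11): e=[-33,36,29] → ·
  covered (5 px):
    · · · · · · · · · · ·
    · · · · · · · · · · ·
    · · · · · · · · · █ ·
    · · · · · · █ █ · · ·
    · · · · · █ · · · · ·
    · · · █ · · · · · · ·
    · · · · · · · · · · ·

Result: [20,48,4]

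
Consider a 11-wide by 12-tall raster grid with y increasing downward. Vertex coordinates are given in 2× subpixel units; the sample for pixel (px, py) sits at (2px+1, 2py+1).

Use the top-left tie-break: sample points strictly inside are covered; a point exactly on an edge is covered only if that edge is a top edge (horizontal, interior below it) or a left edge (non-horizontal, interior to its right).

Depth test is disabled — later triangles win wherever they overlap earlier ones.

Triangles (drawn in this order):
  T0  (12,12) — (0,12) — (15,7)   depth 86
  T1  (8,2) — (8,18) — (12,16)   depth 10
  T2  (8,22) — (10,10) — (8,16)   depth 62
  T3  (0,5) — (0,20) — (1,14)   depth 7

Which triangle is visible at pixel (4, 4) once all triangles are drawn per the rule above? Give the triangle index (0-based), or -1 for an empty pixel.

T0:
  2·area = 60
  edge (12, 12)→(0, 12): d=(-12,0) right/bottom  bias=-1
  edge (0, 12)→(15, 7): d=(15,-5) top-left  bias=+0
  edge (15, 7)→(12, 12): d=(-3,5) right/bottom  bias=-1
    (10,2)@(21, 5): e=[84,0,-24] → ·  [on edge]
    (7,3)@(15, 7): e=[60,0,0] → ·  [on edge]
    (4,4)@(9, 9): e=[36,0,24] → █  [on edge]
    (5,4)@(11, 9): e=[36,10,14] → █
    (6,4)@(13, 9): e=[36,20,4] → █
    (7,4)@(15, 9): e=[36,30,-6] → ·
    (1,5)@(3, 11): e=[12,0,48] → █  [on edge]
    (2,5)@(5, 11): e=[12,10,38] → █
    (3,5)@(7, 11): e=[12,20,28] → █
    (6,5)@(13, 11): e=[12,50,-2] → ·
    (1,6)@(3, 13): e=[-12,30,42] → ·
    (2,6)@(5, 13): e=[-12,40,32] → ·
    (4,8)@(9, 17): e=[-60,120,0] → ·  [on edge]
  covered (8 px):
    · · · · · · · · · · ·
    · · · · · · · · · · ·
    · · · · · · · · · · ·
    · · · · · · · · · · ·
    · · · · █ █ █ · · · ·
    · █ █ █ █ █ · · · · ·
    · · · · · · · · · · ·
    · · · · · · · · · · ·
    · · · · · · · · · · ·
    · · · · · · · · · · ·
    · · · · · · · · · · ·
    · · · · · · · · · · ·
T1:
  2·area = 64  (B↔C swapped to make it positive)
  edge (8, 2)→(12, 16): d=(4,14) right/bottom  bias=-1
  edge (12, 16)→(8, 18): d=(-4,2) right/bottom  bias=-1
  edge (8, 18)→(8, 2): d=(0,-16) top-left  bias=+0
    (4,3)@(9, 7): e=[6,42,16] → █
    (5,3)@(11, 7): e=[-22,38,48] → ·
    (4,4)@(9, 9): e=[14,34,16] → █
    (5,4)@(11, 9): e=[-14,30,48] → ·
    (4,5)@(9, 11): e=[22,26,16] → █
    (5,5)@(11, 11): e=[-6,22,48] → ·
    (4,6)@(9, 13): e=[30,18,16] → █
    (5,6)@(11, 13): e=[2,14,48] → █
    (6,6)@(13, 13): e=[-26,10,80] → ·
    (4,7)@(9, 15): e=[38,10,16] → █
    (6,7)@(13, 15): e=[-18,2,80] → ·
    (4,8)@(9, 17): e=[46,2,16] → █
  covered (8 px):
    · · · · · · · · · · ·
    · · · · · · · · · · ·
    · · · · · · · · · · ·
    · · · · █ · · · · · ·
    · · · · █ · · · · · ·
    · · · · █ · · · · · ·
    · · · · █ █ · · · · ·
    · · · · █ █ · · · · ·
    · · · · █ · · · · · ·
    · · · · · · · · · · ·
    · · · · · · · · · · ·
    · · · · · · · · · · ·
T2:
  2·area = 12  (B↔C swapped to make it positive)
  edge (8, 22)→(8, 16): d=(0,-6) top-left  bias=+0
  edge (8, 16)→(10, 10): d=(2,-6) top-left  bias=+0
  edge (10, 10)→(8, 22): d=(-2,12) right/bottom  bias=-1
    (6,0)@(13, 1): e=[30,0,-18] → ·  [on edge]
    (5,3)@(11, 7): e=[18,0,-6] → ·  [on edge]
    (4,6)@(9, 13): e=[6,0,6] → █  [on edge]
    (5,6)@(11, 13): e=[18,12,-18] → ·
    (4,7)@(9, 15): e=[6,4,2] → █
    (5,7)@(11, 15): e=[18,16,-22] → ·
    (4,8)@(9, 17): e=[6,8,-2] → ·
    (3,9)@(7, 19): e=[-6,0,18] → ·  [on edge]
  covered (2 px):
    · · · · · · · · · · ·
    · · · · · · · · · · ·
    · · · · · · · · · · ·
    · · · · · · · · · · ·
    · · · · · · · · · · ·
    · · · · · · · · · · ·
    · · · · █ · · · · · ·
    · · · · █ · · · · · ·
    · · · · · · · · · · ·
    · · · · · · · · · · ·
    · · · · · · · · · · ·
    · · · · · · · · · · ·
T3:
  2·area = 15  (B↔C swapped to make it positive)
  edge (0, 5)→(1, 14): d=(1,9) right/bottom  bias=-1
  edge (1, 14)→(0, 20): d=(-1,6) right/bottom  bias=-1
  edge (0, 20)→(0, 5): d=(0,-15) top-left  bias=+0
  covered (0 px):
    · · · · · · · · · · ·
    · · · · · · · · · · ·
    · · · · · · · · · · ·
    · · · · · · · · · · ·
    · · · · · · · · · · ·
    · · · · · · · · · · ·
    · · · · · · · · · · ·
    · · · · · · · · · · ·
    · · · · · · · · · · ·
    · · · · · · · · · · ·
    · · · · · · · · · · ·
    · · · · · · · · · · ·

Z-buffer (winner per pixel, '.' = empty):
  . . . . . . . . . . .
  . . . . . . . . . . .
  . . . . . . . . . . .
  . . . . 1 . . . . . .
  . . . . 1 0 0 . . . .
  . 0 0 0 1 0 . . . . .
  . . . . 2 1 . . . . .
  . . . . 2 1 . . . . .
  . . . . 1 . . . . . .
  . . . . . . . . . . .
  . . . . . . . . . . .
  . . . . . . . . . . .

Answer: 1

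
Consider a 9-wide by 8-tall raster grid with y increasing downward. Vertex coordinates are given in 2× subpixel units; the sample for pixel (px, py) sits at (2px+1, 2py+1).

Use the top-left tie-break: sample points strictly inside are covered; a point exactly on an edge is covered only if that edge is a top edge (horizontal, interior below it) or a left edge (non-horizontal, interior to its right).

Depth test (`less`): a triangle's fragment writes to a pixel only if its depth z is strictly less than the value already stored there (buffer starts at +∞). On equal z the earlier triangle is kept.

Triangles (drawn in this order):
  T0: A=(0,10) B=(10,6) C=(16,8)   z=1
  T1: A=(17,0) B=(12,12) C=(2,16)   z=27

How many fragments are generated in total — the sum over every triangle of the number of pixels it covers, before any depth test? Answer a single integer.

T0:
  2·area = 44
  edge (0, 10)→(10, 6): d=(10,-4) top-left  bias=+0
  edge (10, 6)→(16, 8): d=(6,2) right/bottom  bias=-1
  edge (16, 8)→(0, 10): d=(-16,2) right/bottom  bias=-1
    (0,1)@(1, 3): e=[-66,0,110] → ·  [on edge]
    (3,2)@(7, 5): e=[-22,0,66] → ·  [on edge]
    (4,3)@(9, 7): e=[6,8,30] → #
    (5,3)@(11, 7): e=[14,4,26] → #
    (6,3)@(13, 7): e=[22,0,22] → ·  [on edge]
    (1,4)@(3, 9): e=[2,32,10] → #
    (2,4)@(5, 9): e=[10,28,6] → #
    (3,4)@(7, 9): e=[18,24,2] → #
    (4,4)@(9, 9): e=[26,20,-2] → ·
    (5,4)@(11, 9): e=[34,16,-6] → ·
    (1,5)@(3, 11): e=[22,44,-22] → ·
    (2,5)@(5, 11): e=[30,40,-26] → ·
  covered (5 px):
    · · · · · · · · ·
    · · · · · · · · ·
    · · · · · · · · ·
    · · · · # # · · ·
    · # # # · · · · ·
    · · · · · · · · ·
    · · · · · · · · ·
    · · · · · · · · ·
T1:
  2·area = 100
  edge (17, 0)→(12, 12): d=(-5,12) right/bottom  bias=-1
  edge (12, 12)→(2, 16): d=(-10,4) right/bottom  bias=-1
  edge (2, 16)→(17, 0): d=(15,-16) top-left  bias=+0
    (7,1)@(15, 3): e=[9,78,13] → #
    (8,1)@(17, 3): e=[-15,70,45] → ·
    (6,2)@(13, 5): e=[23,66,11] → #
    (7,2)@(15, 5): e=[-1,58,43] → ·
    (5,3)@(11, 7): e=[37,54,9] → #
    (7,3)@(15, 7): e=[-11,38,73] → ·
    (4,4)@(9, 9): e=[51,42,7] → #
    (7,4)@(15, 9): e=[-21,18,103] → ·
    (3,5)@(7, 11): e=[65,30,5] → #
    (6,5)@(13, 11): e=[-7,6,101] → ·
    (2,6)@(5, 13): e=[79,18,3] → #
    (5,6)@(11, 13): e=[7,-6,99] → ·
  covered (14 px):
    · · · · · · · · ·
    · · · · · · · # ·
    · · · · · · # · ·
    · · · · · # # · ·
    · · · · # # # · ·
    · · · # # # · · ·
    · · # # # · · · ·
    · # · · · · · · ·

Final: 19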